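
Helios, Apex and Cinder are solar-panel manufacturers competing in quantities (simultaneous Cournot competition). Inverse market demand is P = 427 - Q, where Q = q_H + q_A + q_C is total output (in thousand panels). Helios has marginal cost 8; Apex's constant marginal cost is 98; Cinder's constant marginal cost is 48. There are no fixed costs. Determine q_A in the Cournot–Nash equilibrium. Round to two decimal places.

Helios's profit: π_H = (427 - Q)q_H - (8q_H). Setting ∂π_H/∂q_H = 0: 419 - 2q_H - (q_A + q_C) = 0.
Apex's profit: π_A = (427 - Q)q_A - (98q_A). Setting ∂π_A/∂q_A = 0: 329 - 2q_A - (q_H + q_C) = 0.
Cinder's first-order condition: 379 - 2q_C - (q_H + q_A) = 0.
Summing all 3 equations gives 1127 − 4Q = 0, hence Q = 1127/4.
Back-substituting: q_H = (419 − 1127/4) = 549/4, q_A = (329 − 1127/4) = 189/4, q_C = (379 − 1127/4) = 389/4.

47.25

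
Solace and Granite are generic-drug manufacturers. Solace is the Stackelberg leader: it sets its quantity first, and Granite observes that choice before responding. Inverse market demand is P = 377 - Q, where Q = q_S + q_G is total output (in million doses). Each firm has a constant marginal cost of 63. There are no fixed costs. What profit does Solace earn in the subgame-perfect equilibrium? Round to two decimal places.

12324.50

The follower Granite best-responds to any q_S: π_G = (377 - Q)q_G - 63q_G.
Setting the follower's marginal profit to zero, 314 - q_S - 2q_G = 0, i.e. q_G = (314 - q_S)/2.
Solace substitutes q_G(q_S) into its own profit: π_S = q_S(377 - q_S - (314 - q_S)/2) - 63q_S = (220 - (1/2)q_S)q_S - 63q_S.
Maximising: ∂π_S/∂q_S = 157 - q_S = 0, giving q_S = 157.
Then q_G = (314 - 157)/2 = 157/2.
Price P = 377 - 471/2 = 283/2.
Solace's profit: (283/2 - 63)·157 = 12324.5000.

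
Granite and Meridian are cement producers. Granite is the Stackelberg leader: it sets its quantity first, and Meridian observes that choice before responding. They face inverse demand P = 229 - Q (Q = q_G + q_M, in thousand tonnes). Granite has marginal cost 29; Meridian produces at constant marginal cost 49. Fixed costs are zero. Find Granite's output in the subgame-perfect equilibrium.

The follower Meridian best-responds to any q_G: π_M = (229 - Q)q_M - 49q_M.
Setting the follower's marginal profit to zero, 180 - q_G - 2q_M = 0, i.e. q_M = (180 - q_G)/2.
Granite substitutes q_M(q_G) into its own profit: π_G = q_G(229 - q_G - (180 - q_G)/2) - 29q_G = (139 - (1/2)q_G)q_G - 29q_G.
The leader's first-order condition 110 - q_G = 0 yields q_G = 110.
Then q_M = (180 - 110)/2 = 35.

110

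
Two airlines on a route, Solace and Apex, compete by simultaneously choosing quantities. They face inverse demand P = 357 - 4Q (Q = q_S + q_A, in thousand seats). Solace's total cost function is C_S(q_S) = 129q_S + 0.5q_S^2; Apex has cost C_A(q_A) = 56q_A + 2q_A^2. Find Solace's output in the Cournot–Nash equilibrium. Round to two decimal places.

16.65

Solace's profit: π_S = (357 - 4Q)q_S - (129q_S + (1/2)q_S²). Setting ∂π_S/∂q_S = 0: 228 - 9q_S - 4(q_A) = 0.
Apex's first-order condition: 301 - 12q_A - 4(q_S) = 0.
So q_S = (228 - 4q_A)/9 and q_A = (301 - 4q_S)/12.
Solving the pair: q_S = 383/23, q_A = 1797/92.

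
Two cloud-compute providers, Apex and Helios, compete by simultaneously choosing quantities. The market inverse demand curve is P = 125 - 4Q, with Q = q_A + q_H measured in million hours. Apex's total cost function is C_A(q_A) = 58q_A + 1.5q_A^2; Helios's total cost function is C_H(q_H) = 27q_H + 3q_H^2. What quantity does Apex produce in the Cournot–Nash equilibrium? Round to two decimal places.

3.96

Apex's profit: π_A = (125 - 4Q)q_A - (58q_A + (3/2)q_A²). Setting ∂π_A/∂q_A = 0: 67 - 11q_A - 4(q_H) = 0.
Helios's profit: π_H = (125 - 4Q)q_H - (27q_H + 3q_H²). Setting ∂π_H/∂q_H = 0: 98 - 14q_H - 4(q_A) = 0.
Rearranging gives the reaction functions q_A = (67 - 4q_H)/11 and q_H = (98 - 4q_A)/14.
Substituting one into the other gives q_A = 91/23 and q_H = 135/23.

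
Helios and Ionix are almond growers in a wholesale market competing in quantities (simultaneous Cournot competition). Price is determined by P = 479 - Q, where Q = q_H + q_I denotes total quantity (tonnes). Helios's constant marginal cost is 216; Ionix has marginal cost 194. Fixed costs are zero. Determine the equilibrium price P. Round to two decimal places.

Helios's profit: π_H = (479 - Q)q_H - (216q_H). Setting ∂π_H/∂q_H = 0: 263 - 2q_H - (q_I) = 0.
Ionix's profit: π_I = (479 - Q)q_I - (194q_I). Setting ∂π_I/∂q_I = 0: 285 - 2q_I - (q_H) = 0.
Best responses: q_H = (263 - q_I)/2, q_I = (285 - q_H)/2.
Solving the pair: q_H = 241/3, q_I = 307/3.
Total output Q = 548/3, so price P = 479 - 548/3 = 889/3.

296.33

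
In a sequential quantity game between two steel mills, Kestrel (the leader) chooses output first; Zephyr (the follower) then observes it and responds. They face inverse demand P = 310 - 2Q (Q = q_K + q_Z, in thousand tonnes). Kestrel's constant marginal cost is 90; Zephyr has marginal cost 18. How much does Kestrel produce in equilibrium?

Solve by backward induction. Given q_K, the follower Zephyr maximises π_Z = (310 - 2q_K - 2q_Z)q_Z - 18q_Z.
Follower FOC: 292 - 2q_K - 4q_Z = 0, so q_Z(q_K) = (292 - 2q_K)/4.
Kestrel substitutes q_Z(q_K) into its own profit: π_K = q_K(310 - 2q_K - (292 - 2q_K)/2) - 90q_K = (164 - q_K)q_K - 90q_K.
The leader's first-order condition 74 - 2q_K = 0 yields q_K = 37.
Then q_Z = (292 - 2·37)/4 = 109/2.

37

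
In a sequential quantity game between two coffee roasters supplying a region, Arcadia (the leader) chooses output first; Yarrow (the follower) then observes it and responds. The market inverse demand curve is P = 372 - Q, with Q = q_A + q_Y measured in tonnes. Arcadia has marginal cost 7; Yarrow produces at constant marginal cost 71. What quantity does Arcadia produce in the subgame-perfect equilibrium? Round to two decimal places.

214.50

The follower Yarrow best-responds to any q_A: π_Y = (372 - Q)q_Y - 71q_Y.
Follower FOC: 301 - q_A - 2q_Y = 0, so q_Y(q_A) = (301 - q_A)/2.
The leader anticipates this reaction. Substituting into P = 372 - Q gives P = 443/2 - (1/2)q_A, so π_A = (443/2 - (1/2)q_A)q_A - 7q_A.
Leader FOC: 429/2 - q_A = 0, so q_A = 429/2.
Then q_Y = (301 - 429/2)/2 = 173/4.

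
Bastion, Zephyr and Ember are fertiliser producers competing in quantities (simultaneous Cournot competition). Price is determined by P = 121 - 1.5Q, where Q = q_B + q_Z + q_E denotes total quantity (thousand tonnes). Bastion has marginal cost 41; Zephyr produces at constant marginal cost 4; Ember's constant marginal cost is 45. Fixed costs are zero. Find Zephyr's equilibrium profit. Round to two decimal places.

Bastion's profit: π_B = (121 - 1.5Q)q_B - (41q_B). Setting ∂π_B/∂q_B = 0: 80 - 3q_B - (3/2)(q_Z + q_E) = 0.
Zephyr's first-order condition: 117 - 3q_Z - (3/2)(q_B + q_E) = 0.
Ember's first-order condition: 76 - 3q_E - (3/2)(q_B + q_Z) = 0.
Adding the 3 first-order conditions: 273 − 6Q = 0, so Q = 91/2.
Back-substituting: q_B = (80 − 273/4)/(3/2) = 47/6, q_Z = (117 − 273/4)/(3/2) = 65/2, q_E = (76 − 273/4)/(3/2) = 31/6.
Price P = 121 - (3/2)·(91/2) = 211/4.
Zephyr's profit: (211/4 - 4)·(65/2) = 1584.3750.

1584.38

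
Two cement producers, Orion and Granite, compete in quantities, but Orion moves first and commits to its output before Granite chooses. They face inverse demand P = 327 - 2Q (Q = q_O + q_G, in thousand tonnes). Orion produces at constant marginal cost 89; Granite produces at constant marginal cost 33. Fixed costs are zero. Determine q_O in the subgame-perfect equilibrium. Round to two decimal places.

45.50

The follower Granite best-responds to any q_O: π_G = (327 - 2Q)q_G - 33q_G.
Setting the follower's marginal profit to zero, 294 - 2q_O - 4q_G = 0, i.e. q_G = (294 - 2q_O)/4.
Orion substitutes q_G(q_O) into its own profit: π_O = q_O(327 - 2q_O - (294 - 2q_O)/2) - 89q_O = (180 - q_O)q_O - 89q_O.
The leader's first-order condition 91 - 2q_O = 0 yields q_O = 91/2.
Then q_G = (294 - 2·(91/2))/4 = 203/4.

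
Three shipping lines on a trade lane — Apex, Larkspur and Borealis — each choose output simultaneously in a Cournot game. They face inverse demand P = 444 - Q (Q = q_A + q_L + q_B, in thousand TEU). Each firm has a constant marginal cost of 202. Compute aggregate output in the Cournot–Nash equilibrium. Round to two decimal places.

A representative firm's profit is π_i = q_i(444 - Q) - 202q_i.
Setting ∂π_i/∂q_i = 0 with rivals' quantities fixed: 242 - 2q_i - Σ_{j≠i} q_j = 0.
By symmetry each firm produces the same amount; substituting Σ_{j≠i} q_j = 2q_i yields q_i = 242/4 = 121/2.
Total output Q = 121/2 + 121/2 + 121/2 = 363/2.

181.50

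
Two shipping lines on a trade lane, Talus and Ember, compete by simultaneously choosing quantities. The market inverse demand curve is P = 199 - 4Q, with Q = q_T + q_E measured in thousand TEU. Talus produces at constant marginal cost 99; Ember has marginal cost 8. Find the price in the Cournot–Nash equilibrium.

Talus's profit: π_T = (199 - 4Q)q_T - (99q_T). Setting ∂π_T/∂q_T = 0: 100 - 8q_T - 4(q_E) = 0.
Ember's profit: π_E = (199 - 4Q)q_E - (8q_E). Setting ∂π_E/∂q_E = 0: 191 - 8q_E - 4(q_T) = 0.
Rearranging gives the reaction functions q_T = (100 - 4q_E)/8 and q_E = (191 - 4q_T)/8.
Solving the pair: q_T = 3/4, q_E = 47/2.
Total output Q = 97/4, so price P = 199 - 4·(97/4) = 102.

102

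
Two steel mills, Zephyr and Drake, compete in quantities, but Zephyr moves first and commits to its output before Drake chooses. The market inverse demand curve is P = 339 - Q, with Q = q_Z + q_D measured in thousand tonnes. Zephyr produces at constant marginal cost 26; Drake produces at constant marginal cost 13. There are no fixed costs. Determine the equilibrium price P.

Solve by backward induction. Given q_Z, the follower Drake maximises π_D = (339 - q_Z - q_D)q_D - 13q_D.
Setting the follower's marginal profit to zero, 326 - q_Z - 2q_D = 0, i.e. q_D = (326 - q_Z)/2.
The leader anticipates this reaction. Substituting into P = 339 - Q gives P = 176 - (1/2)q_Z, so π_Z = (176 - (1/2)q_Z)q_Z - 26q_Z.
Leader FOC: 150 - q_Z = 0, so q_Z = 150.
Then q_D = (326 - 150)/2 = 88.
Total output Q = 238, so price P = 339 - 238 = 101.

101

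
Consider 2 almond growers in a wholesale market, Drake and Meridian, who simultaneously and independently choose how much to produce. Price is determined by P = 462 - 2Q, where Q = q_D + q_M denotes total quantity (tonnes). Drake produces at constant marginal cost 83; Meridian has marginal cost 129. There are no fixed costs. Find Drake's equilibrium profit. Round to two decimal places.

10034.72

Drake's profit: π_D = (462 - 2Q)q_D - (83q_D). Setting ∂π_D/∂q_D = 0: 379 - 4q_D - 2(q_M) = 0.
Meridian's first-order condition: 333 - 4q_M - 2(q_D) = 0.
So q_D = (379 - 2q_M)/4 and q_M = (333 - 2q_D)/4.
Solving the pair: q_D = 425/6, q_M = 287/6.
Price P = 462 - 2·(356/3) = 674/3.
Drake's profit: (674/3 - 83)·(425/6) = 10034.7222.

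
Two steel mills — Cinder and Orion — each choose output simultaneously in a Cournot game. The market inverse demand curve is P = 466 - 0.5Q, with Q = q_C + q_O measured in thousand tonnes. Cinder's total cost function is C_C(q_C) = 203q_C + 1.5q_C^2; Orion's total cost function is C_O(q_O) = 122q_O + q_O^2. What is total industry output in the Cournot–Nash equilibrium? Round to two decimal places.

158.43

Cinder's profit: π_C = (466 - 0.5Q)q_C - (203q_C + (3/2)q_C²). Setting ∂π_C/∂q_C = 0: 263 - 4q_C - (1/2)(q_O) = 0.
Orion's profit: π_O = (466 - 0.5Q)q_O - (122q_O + q_O²). Setting ∂π_O/∂q_O = 0: 344 - 3q_O - (1/2)(q_C) = 0.
Rearranging gives the reaction functions q_C = (263 - (1/2)q_O)/4 and q_O = (344 - (1/2)q_C)/3.
Substituting one into the other gives q_C = 52.5106 and q_O = 105.9149.
Total output Q = 52.5106 + 105.9149 = 158.4255.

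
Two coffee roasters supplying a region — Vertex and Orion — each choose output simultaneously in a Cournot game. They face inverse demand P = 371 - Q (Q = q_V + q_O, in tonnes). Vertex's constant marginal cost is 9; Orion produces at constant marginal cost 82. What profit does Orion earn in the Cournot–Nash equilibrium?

5184

Vertex's profit: π_V = (371 - Q)q_V - (9q_V). Setting ∂π_V/∂q_V = 0: 362 - 2q_V - (q_O) = 0.
Orion's profit: π_O = (371 - Q)q_O - (82q_O). Setting ∂π_O/∂q_O = 0: 289 - 2q_O - (q_V) = 0.
Best responses: q_V = (362 - q_O)/2, q_O = (289 - q_V)/2.
Solving the pair: q_V = 145, q_O = 72.
Price P = 371 - 217 = 154.
Orion's profit: (154 - 82)·72 = 5184.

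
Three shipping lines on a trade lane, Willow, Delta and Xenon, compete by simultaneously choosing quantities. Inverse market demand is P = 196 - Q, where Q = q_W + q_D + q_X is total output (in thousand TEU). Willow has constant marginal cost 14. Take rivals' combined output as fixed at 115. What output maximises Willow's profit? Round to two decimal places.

With rivals' combined output fixed at 115, Willow's profit is π_W = (196 - 115 - q_W)q_W - (14q_W) = (81 - q_W)q_W - (14q_W).
∂π_W/∂q_W = 67 - 2q_W = 0, so q_W = 67/2.

33.50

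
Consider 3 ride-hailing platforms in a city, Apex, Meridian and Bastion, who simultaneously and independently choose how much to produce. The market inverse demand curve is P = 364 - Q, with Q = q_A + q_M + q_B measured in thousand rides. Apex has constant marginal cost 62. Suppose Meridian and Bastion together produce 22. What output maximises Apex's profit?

140

With rivals' combined output fixed at 22, Apex's profit is π_A = (364 - 22 - q_A)q_A - (62q_A) = (342 - q_A)q_A - (62q_A).
∂π_A/∂q_A = 280 - 2q_A = 0, so q_A = 140.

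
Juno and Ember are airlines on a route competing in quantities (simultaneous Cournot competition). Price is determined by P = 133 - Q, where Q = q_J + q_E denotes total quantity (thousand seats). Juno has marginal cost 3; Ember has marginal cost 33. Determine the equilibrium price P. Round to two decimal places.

56.33

Juno's profit: π_J = (133 - Q)q_J - (3q_J). Setting ∂π_J/∂q_J = 0: 130 - 2q_J - (q_E) = 0.
Ember's first-order condition: 100 - 2q_E - (q_J) = 0.
Best responses: q_J = (130 - q_E)/2, q_E = (100 - q_J)/2.
Substituting one into the other gives q_J = 160/3 and q_E = 70/3.
Total output Q = 230/3, so price P = 133 - 230/3 = 169/3.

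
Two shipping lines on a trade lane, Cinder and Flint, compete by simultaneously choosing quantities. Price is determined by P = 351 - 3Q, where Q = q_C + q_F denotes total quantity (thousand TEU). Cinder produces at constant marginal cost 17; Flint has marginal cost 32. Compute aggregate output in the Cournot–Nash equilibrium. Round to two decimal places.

Cinder's profit: π_C = (351 - 3Q)q_C - (17q_C). Setting ∂π_C/∂q_C = 0: 334 - 6q_C - 3(q_F) = 0.
Flint's first-order condition: 319 - 6q_F - 3(q_C) = 0.
So q_C = (334 - 3q_F)/6 and q_F = (319 - 3q_C)/6.
Solving the pair: q_C = 349/9, q_F = 304/9.
Total output Q = 349/9 + 304/9 = 653/9.

72.56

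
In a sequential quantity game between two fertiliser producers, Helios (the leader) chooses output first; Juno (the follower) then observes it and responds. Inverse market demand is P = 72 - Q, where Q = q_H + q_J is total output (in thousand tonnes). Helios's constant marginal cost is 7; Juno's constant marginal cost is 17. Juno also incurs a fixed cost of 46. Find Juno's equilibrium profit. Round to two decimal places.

30.56

The follower Juno best-responds to any q_H: π_J = (72 - Q)q_J - 17q_J.
∂π_J/∂q_J = 55 - q_H - 2q_J = 0 gives the reaction function q_J = (55 - q_H)/2.
The leader anticipates this reaction. Substituting into P = 72 - Q gives P = 89/2 - (1/2)q_H, so π_H = (89/2 - (1/2)q_H)q_H - 7q_H.
Maximising: ∂π_H/∂q_H = 75/2 - q_H = 0, giving q_H = 75/2.
Then q_J = (55 - 75/2)/2 = 35/4.
Price P = 72 - 185/4 = 103/4.
Juno's profit: (103/4 - 17)·(35/4) - 46 = 489/16.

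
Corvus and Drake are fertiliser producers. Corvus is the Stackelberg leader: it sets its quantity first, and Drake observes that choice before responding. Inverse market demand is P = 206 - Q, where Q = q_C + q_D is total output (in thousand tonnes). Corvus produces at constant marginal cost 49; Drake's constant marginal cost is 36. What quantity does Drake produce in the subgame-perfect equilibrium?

Solve by backward induction. Given q_C, the follower Drake maximises π_D = (206 - q_C - q_D)q_D - 36q_D.
Setting the follower's marginal profit to zero, 170 - q_C - 2q_D = 0, i.e. q_D = (170 - q_C)/2.
Corvus substitutes q_D(q_C) into its own profit: π_C = q_C(206 - q_C - (170 - q_C)/2) - 49q_C = (121 - (1/2)q_C)q_C - 49q_C.
Leader FOC: 72 - q_C = 0, so q_C = 72.
Then q_D = (170 - 72)/2 = 49.

49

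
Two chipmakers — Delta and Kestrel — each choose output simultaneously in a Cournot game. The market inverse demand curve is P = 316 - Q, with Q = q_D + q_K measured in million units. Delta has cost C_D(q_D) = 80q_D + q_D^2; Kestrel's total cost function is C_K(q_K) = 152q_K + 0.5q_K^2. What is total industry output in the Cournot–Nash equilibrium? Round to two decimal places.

Delta's profit: π_D = (316 - Q)q_D - (80q_D + q_D²). Setting ∂π_D/∂q_D = 0: 236 - 4q_D - (q_K) = 0.
Kestrel's profit: π_K = (316 - Q)q_K - (152q_K + (1/2)q_K²). Setting ∂π_K/∂q_K = 0: 164 - 3q_K - (q_D) = 0.
So q_D = (236 - q_K)/4 and q_K = (164 - q_D)/3.
Solving the pair: q_D = 544/11, q_K = 420/11.
Total output Q = 544/11 + 420/11 = 964/11.

87.64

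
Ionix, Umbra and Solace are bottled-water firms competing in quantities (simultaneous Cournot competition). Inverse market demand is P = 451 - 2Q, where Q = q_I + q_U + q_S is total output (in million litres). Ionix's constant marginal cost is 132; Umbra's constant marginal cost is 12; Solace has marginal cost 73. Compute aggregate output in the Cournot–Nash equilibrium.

142

Ionix's profit: π_I = (451 - 2Q)q_I - (132q_I). Setting ∂π_I/∂q_I = 0: 319 - 4q_I - 2(q_U + q_S) = 0.
Umbra's first-order condition: 439 - 4q_U - 2(q_I + q_S) = 0.
Solace's profit: π_S = (451 - 2Q)q_S - (73q_S). Setting ∂π_S/∂q_S = 0: 378 - 4q_S - 2(q_I + q_U) = 0.
Adding the 3 conditions: 1136 − 4Q − 4Q = 0, i.e. Q = 142.
Back-substituting: q_I = (319 − 284)/2 = 35/2, q_U = (439 − 284)/2 = 155/2, q_S = (378 − 284)/2 = 47.
Total output Q = 35/2 + 155/2 + 47 = 142.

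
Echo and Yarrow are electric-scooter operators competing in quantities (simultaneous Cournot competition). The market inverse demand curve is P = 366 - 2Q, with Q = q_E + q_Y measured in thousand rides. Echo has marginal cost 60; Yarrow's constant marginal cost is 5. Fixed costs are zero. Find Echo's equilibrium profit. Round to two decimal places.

Echo's profit: π_E = (366 - 2Q)q_E - (60q_E). Setting ∂π_E/∂q_E = 0: 306 - 4q_E - 2(q_Y) = 0.
Yarrow's profit: π_Y = (366 - 2Q)q_Y - (5q_Y). Setting ∂π_Y/∂q_Y = 0: 361 - 4q_Y - 2(q_E) = 0.
Best responses: q_E = (306 - 2q_Y)/4, q_Y = (361 - 2q_E)/4.
Solving the pair: q_E = 251/6, q_Y = 208/3.
Price P = 366 - 2·(667/6) = 431/3.
Echo's profit: (431/3 - 60)·(251/6) = 3500.0556.

3500.06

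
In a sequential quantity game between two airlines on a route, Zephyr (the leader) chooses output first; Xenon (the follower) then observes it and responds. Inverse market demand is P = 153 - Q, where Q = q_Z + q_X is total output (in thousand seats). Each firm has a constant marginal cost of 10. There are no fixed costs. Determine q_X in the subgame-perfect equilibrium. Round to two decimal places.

Solve by backward induction. Given q_Z, the follower Xenon maximises π_X = (153 - q_Z - q_X)q_X - 10q_X.
∂π_X/∂q_X = 143 - q_Z - 2q_X = 0 gives the reaction function q_X = (143 - q_Z)/2.
The leader anticipates this reaction. Substituting into P = 153 - Q gives P = 163/2 - (1/2)q_Z, so π_Z = (163/2 - (1/2)q_Z)q_Z - 10q_Z.
Maximising: ∂π_Z/∂q_Z = 143/2 - q_Z = 0, giving q_Z = 143/2.
Then q_X = (143 - 143/2)/2 = 143/4.

35.75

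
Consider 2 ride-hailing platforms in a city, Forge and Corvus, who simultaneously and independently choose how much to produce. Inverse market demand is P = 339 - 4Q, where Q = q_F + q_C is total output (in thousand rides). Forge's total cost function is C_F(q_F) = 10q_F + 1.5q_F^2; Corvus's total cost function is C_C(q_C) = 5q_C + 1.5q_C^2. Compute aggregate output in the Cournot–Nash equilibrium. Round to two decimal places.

44.20

Forge's profit: π_F = (339 - 4Q)q_F - (10q_F + (3/2)q_F²). Setting ∂π_F/∂q_F = 0: 329 - 11q_F - 4(q_C) = 0.
Corvus's first-order condition: 334 - 11q_C - 4(q_F) = 0.
Rearranging gives the reaction functions q_F = (329 - 4q_C)/11 and q_C = (334 - 4q_F)/11.
Substituting one into the other gives q_F = 761/35 and q_C = 786/35.
Total output Q = 761/35 + 786/35 = 221/5.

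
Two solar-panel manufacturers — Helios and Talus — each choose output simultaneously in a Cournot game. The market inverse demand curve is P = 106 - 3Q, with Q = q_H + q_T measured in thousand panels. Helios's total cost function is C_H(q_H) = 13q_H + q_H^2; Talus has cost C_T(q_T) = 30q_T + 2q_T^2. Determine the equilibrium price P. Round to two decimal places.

Helios's profit: π_H = (106 - 3Q)q_H - (13q_H + q_H²). Setting ∂π_H/∂q_H = 0: 93 - 8q_H - 3(q_T) = 0.
Talus's first-order condition: 76 - 10q_T - 3(q_H) = 0.
Best responses: q_H = (93 - 3q_T)/8, q_T = (76 - 3q_H)/10.
Substituting one into the other gives q_H = 702/71 and q_T = 329/71.
Total output Q = 1031/71, so price P = 106 - 3·(1031/71) = 62.4366.

62.44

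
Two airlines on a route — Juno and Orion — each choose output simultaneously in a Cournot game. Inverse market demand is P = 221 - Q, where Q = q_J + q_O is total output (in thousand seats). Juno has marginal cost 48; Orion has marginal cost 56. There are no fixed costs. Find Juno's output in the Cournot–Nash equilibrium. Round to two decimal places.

60.33

Juno's profit: π_J = (221 - Q)q_J - (48q_J). Setting ∂π_J/∂q_J = 0: 173 - 2q_J - (q_O) = 0.
Orion's first-order condition: 165 - 2q_O - (q_J) = 0.
So q_J = (173 - q_O)/2 and q_O = (165 - q_J)/2.
Solving the pair: q_J = 181/3, q_O = 157/3.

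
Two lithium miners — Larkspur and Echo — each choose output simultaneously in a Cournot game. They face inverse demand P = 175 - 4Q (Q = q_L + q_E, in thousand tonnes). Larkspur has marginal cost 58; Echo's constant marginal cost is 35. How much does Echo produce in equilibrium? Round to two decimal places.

13.58

Larkspur's profit: π_L = (175 - 4Q)q_L - (58q_L). Setting ∂π_L/∂q_L = 0: 117 - 8q_L - 4(q_E) = 0.
Echo's first-order condition: 140 - 8q_E - 4(q_L) = 0.
So q_L = (117 - 4q_E)/8 and q_E = (140 - 4q_L)/8.
Solving the pair: q_L = 47/6, q_E = 163/12.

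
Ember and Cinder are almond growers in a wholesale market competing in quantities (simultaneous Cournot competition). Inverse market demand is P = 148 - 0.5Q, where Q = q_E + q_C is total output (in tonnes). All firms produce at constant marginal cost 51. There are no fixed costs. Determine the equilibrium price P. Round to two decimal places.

A representative firm's profit is π_i = q_i(148 - 0.5Q) - 51q_i.
Setting ∂π_i/∂q_i = 0 with rivals' quantities fixed: 97 - q_i - (1/2)q_j = 0.
By symmetry each firm produces the same amount; substituting q_j = q_i yields q_i = 97/(3/2) = 194/3.
Total output Q = 388/3, so price P = 148 - (1/2)·(388/3) = 250/3.

83.33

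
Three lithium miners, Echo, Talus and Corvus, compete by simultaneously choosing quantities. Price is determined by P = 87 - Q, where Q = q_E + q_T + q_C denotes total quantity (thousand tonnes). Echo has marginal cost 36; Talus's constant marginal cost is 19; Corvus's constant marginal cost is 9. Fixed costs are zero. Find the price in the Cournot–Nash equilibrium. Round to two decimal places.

37.75

Echo's profit: π_E = (87 - Q)q_E - (36q_E). Setting ∂π_E/∂q_E = 0: 51 - 2q_E - (q_T + q_C) = 0.
Talus's first-order condition: 68 - 2q_T - (q_E + q_C) = 0.
Corvus's first-order condition: 78 - 2q_C - (q_E + q_T) = 0.
Adding the 3 conditions: 197 − 2Q − 2Q = 0, i.e. Q = 197/4.
Back-substituting: q_E = (51 − 197/4) = 7/4, q_T = (68 − 197/4) = 75/4, q_C = (78 − 197/4) = 115/4.
Total output Q = 197/4, so price P = 87 - 197/4 = 151/4.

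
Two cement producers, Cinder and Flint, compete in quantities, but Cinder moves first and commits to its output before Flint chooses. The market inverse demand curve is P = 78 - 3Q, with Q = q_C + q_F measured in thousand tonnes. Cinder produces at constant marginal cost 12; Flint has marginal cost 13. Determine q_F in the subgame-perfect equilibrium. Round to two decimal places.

5.25

The follower Flint best-responds to any q_C: π_F = (78 - 3Q)q_F - 13q_F.
Setting the follower's marginal profit to zero, 65 - 3q_C - 6q_F = 0, i.e. q_F = (65 - 3q_C)/6.
The leader anticipates this reaction. Substituting into P = 78 - 3Q gives P = 91/2 - (3/2)q_C, so π_C = (91/2 - (3/2)q_C)q_C - 12q_C.
Maximising: ∂π_C/∂q_C = 67/2 - 3q_C = 0, giving q_C = 67/6.
Then q_F = (65 - 3·(67/6))/6 = 21/4.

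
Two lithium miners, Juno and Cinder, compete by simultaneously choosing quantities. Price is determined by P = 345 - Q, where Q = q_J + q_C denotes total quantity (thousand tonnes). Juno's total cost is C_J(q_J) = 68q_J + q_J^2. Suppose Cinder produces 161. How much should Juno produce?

With the rival's output fixed at 161, Juno's profit is π_J = (345 - 161 - q_J)q_J - (68q_J + q_J²) = (184 - q_J)q_J - (68q_J + q_J²).
∂π_J/∂q_J = 116 - 4q_J = 0, so q_J = 29.

29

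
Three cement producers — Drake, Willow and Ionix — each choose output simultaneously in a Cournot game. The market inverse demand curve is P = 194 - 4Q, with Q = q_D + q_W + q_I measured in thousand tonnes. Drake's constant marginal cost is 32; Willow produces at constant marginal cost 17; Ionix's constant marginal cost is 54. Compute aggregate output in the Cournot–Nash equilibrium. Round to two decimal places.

Drake's profit: π_D = (194 - 4Q)q_D - (32q_D). Setting ∂π_D/∂q_D = 0: 162 - 8q_D - 4(q_W + q_I) = 0.
Willow's profit: π_W = (194 - 4Q)q_W - (17q_W). Setting ∂π_W/∂q_W = 0: 177 - 8q_W - 4(q_D + q_I) = 0.
Ionix's first-order condition: 140 - 8q_I - 4(q_D + q_W) = 0.
Adding the 3 first-order conditions: 479 − 16Q = 0, so Q = 479/16.
Back-substituting: q_D = (162 − 479/4)/4 = 169/16, q_W = (177 − 479/4)/4 = 229/16, q_I = (140 − 479/4)/4 = 81/16.
Total output Q = 169/16 + 229/16 + 81/16 = 479/16.

29.94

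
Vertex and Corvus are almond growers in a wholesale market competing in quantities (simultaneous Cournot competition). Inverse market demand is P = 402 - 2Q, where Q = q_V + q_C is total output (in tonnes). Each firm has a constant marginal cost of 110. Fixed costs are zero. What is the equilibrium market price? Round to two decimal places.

A representative firm's profit is π_i = q_i(402 - 2Q) - 110q_i.
First-order condition (treating rivals' output as given): 292 - 4q_i - 2q_j = 0.
With identical firms every q_j equals q_i, so q_j = q_i and 292 = 6q_i, giving q_i = 146/3.
Total output Q = 292/3, so price P = 402 - 2·(292/3) = 622/3.

207.33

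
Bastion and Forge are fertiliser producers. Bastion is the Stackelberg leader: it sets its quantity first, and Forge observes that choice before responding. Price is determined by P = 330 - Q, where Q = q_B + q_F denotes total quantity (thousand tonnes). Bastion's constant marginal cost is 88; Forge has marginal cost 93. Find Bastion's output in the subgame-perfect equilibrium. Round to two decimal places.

The follower Forge best-responds to any q_B: π_F = (330 - Q)q_F - 93q_F.
∂π_F/∂q_F = 237 - q_B - 2q_F = 0 gives the reaction function q_F = (237 - q_B)/2.
The leader anticipates this reaction. Substituting into P = 330 - Q gives P = 423/2 - (1/2)q_B, so π_B = (423/2 - (1/2)q_B)q_B - 88q_B.
Maximising: ∂π_B/∂q_B = 247/2 - q_B = 0, giving q_B = 247/2.
Then q_F = (237 - 247/2)/2 = 227/4.

123.50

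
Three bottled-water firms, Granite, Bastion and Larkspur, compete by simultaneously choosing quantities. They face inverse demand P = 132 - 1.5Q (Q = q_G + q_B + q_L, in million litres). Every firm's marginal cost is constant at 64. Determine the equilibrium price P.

81

Each firm earns π_i = (132 - 1.5Q)q_i - 64q_i.
Setting ∂π_i/∂q_i = 0 with rivals' quantities fixed: 68 - 3q_i - (3/2)·Σ_{j≠i} q_j = 0.
By symmetry each firm produces the same amount; substituting Σ_{j≠i} q_j = 2q_i yields q_i = 68/6 = 34/3.
Total output Q = 34, so price P = 132 - (3/2)·34 = 81.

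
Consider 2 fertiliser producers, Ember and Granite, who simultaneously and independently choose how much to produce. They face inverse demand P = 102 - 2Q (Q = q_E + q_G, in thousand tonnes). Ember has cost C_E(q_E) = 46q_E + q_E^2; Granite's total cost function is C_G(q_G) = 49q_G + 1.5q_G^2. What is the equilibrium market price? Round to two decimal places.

Ember's profit: π_E = (102 - 2Q)q_E - (46q_E + q_E²). Setting ∂π_E/∂q_E = 0: 56 - 6q_E - 2(q_G) = 0.
Granite's first-order condition: 53 - 7q_G - 2(q_E) = 0.
Rearranging gives the reaction functions q_E = (56 - 2q_G)/6 and q_G = (53 - 2q_E)/7.
Solving the pair: q_E = 143/19, q_G = 103/19.
Total output Q = 246/19, so price P = 102 - 2·(246/19) = 1446/19.

76.11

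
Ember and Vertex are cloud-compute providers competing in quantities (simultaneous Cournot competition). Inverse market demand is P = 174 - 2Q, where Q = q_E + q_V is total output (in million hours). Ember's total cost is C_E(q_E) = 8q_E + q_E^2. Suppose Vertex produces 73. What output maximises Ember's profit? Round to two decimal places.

With the rival's output fixed at 73, Ember's profit is π_E = (174 - 2·73 - 2q_E)q_E - (8q_E + q_E²) = (28 - 2q_E)q_E - (8q_E + q_E²).
∂π_E/∂q_E = 20 - 6q_E = 0, so q_E = 10/3.

3.33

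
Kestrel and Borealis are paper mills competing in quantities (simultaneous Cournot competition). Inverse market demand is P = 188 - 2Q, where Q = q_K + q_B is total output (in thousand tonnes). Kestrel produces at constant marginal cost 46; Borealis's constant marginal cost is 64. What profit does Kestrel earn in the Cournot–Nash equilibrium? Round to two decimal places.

1422.22

Kestrel's profit: π_K = (188 - 2Q)q_K - (46q_K). Setting ∂π_K/∂q_K = 0: 142 - 4q_K - 2(q_B) = 0.
Borealis's first-order condition: 124 - 4q_B - 2(q_K) = 0.
Rearranging gives the reaction functions q_K = (142 - 2q_B)/4 and q_B = (124 - 2q_K)/4.
Solving the pair: q_K = 80/3, q_B = 53/3.
Price P = 188 - 2·(133/3) = 298/3.
Kestrel's profit: (298/3 - 46)·(80/3) = 1422.2222.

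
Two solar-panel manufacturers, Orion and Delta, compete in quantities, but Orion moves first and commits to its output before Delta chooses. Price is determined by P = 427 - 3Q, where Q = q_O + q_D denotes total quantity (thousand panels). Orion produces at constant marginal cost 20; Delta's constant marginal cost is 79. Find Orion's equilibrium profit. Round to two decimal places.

Solve by backward induction. Given q_O, the follower Delta maximises π_D = (427 - 3q_O - 3q_D)q_D - 79q_D.
∂π_D/∂q_D = 348 - 3q_O - 6q_D = 0 gives the reaction function q_D = (348 - 3q_O)/6.
The leader anticipates this reaction. Substituting into P = 427 - 3Q gives P = 253 - (3/2)q_O, so π_O = (253 - (3/2)q_O)q_O - 20q_O.
Maximising: ∂π_O/∂q_O = 233 - 3q_O = 0, giving q_O = 233/3.
Then q_D = (348 - 3·(233/3))/6 = 115/6.
Price P = 427 - 3·(581/6) = 273/2.
Orion's profit: (273/2 - 20)·(233/3) = 9048.1667.

9048.17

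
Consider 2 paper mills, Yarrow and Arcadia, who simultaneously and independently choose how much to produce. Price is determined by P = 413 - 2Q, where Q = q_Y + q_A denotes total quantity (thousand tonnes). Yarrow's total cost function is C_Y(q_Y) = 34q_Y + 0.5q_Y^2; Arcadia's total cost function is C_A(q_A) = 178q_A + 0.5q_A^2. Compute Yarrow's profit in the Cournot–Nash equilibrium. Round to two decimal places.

Yarrow's profit: π_Y = (413 - 2Q)q_Y - (34q_Y + (1/2)q_Y²). Setting ∂π_Y/∂q_Y = 0: 379 - 5q_Y - 2(q_A) = 0.
Arcadia's first-order condition: 235 - 5q_A - 2(q_Y) = 0.
So q_Y = (379 - 2q_A)/5 and q_A = (235 - 2q_Y)/5.
Solving the pair: q_Y = 475/7, q_A = 139/7.
Price P = 413 - 2·(614/7) = 1663/7.
Yarrow's profit: (1663/7)·(475/7) - 34·(475/7) - (1/2)(475/7)² = 11511.4796.

11511.48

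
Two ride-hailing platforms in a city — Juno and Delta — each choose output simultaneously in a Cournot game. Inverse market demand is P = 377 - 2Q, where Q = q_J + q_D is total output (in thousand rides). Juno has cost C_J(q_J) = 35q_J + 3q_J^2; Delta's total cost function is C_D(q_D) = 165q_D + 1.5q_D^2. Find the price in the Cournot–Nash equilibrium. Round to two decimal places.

273.79

Juno's profit: π_J = (377 - 2Q)q_J - (35q_J + 3q_J²). Setting ∂π_J/∂q_J = 0: 342 - 10q_J - 2(q_D) = 0.
Delta's profit: π_D = (377 - 2Q)q_D - (165q_D + (3/2)q_D²). Setting ∂π_D/∂q_D = 0: 212 - 7q_D - 2(q_J) = 0.
Rearranging gives the reaction functions q_J = (342 - 2q_D)/10 and q_D = (212 - 2q_J)/7.
Substituting one into the other gives q_J = 985/33 and q_D = 718/33.
Total output Q = 1703/33, so price P = 377 - 2·(1703/33) = 273.7879.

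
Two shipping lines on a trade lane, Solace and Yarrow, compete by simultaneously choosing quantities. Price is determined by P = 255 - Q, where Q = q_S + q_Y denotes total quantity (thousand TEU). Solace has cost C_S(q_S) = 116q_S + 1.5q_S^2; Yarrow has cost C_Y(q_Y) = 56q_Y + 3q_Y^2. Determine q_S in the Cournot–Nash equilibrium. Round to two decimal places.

23.41

Solace's profit: π_S = (255 - Q)q_S - (116q_S + (3/2)q_S²). Setting ∂π_S/∂q_S = 0: 139 - 5q_S - (q_Y) = 0.
Yarrow's first-order condition: 199 - 8q_Y - (q_S) = 0.
Best responses: q_S = (139 - q_Y)/5, q_Y = (199 - q_S)/8.
Substituting one into the other gives q_S = 913/39 and q_Y = 856/39.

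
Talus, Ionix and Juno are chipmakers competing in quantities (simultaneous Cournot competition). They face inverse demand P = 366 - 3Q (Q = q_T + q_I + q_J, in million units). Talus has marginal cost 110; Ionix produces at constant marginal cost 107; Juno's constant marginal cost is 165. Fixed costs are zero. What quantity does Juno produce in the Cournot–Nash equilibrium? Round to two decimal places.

7.33

Talus's profit: π_T = (366 - 3Q)q_T - (110q_T). Setting ∂π_T/∂q_T = 0: 256 - 6q_T - 3(q_I + q_J) = 0.
Ionix's first-order condition: 259 - 6q_I - 3(q_T + q_J) = 0.
Juno's profit: π_J = (366 - 3Q)q_J - (165q_J). Setting ∂π_J/∂q_J = 0: 201 - 6q_J - 3(q_T + q_I) = 0.
Adding the 3 first-order conditions: 716 − 12Q = 0, so Q = 179/3.
Back-substituting: q_T = (256 − 179)/3 = 77/3, q_I = (259 − 179)/3 = 80/3, q_J = (201 − 179)/3 = 22/3.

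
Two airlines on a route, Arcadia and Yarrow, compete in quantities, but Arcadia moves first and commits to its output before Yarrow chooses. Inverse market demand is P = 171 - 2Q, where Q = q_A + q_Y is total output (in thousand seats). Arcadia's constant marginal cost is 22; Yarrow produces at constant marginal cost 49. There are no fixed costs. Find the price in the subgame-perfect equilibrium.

Solve by backward induction. Given q_A, the follower Yarrow maximises π_Y = (171 - 2q_A - 2q_Y)q_Y - 49q_Y.
Follower FOC: 122 - 2q_A - 4q_Y = 0, so q_Y(q_A) = (122 - 2q_A)/4.
Arcadia substitutes q_Y(q_A) into its own profit: π_A = q_A(171 - 2q_A - (122 - 2q_A)/2) - 22q_A = (110 - q_A)q_A - 22q_A.
Maximising: ∂π_A/∂q_A = 88 - 2q_A = 0, giving q_A = 44.
Then q_Y = (122 - 2·44)/4 = 17/2.
Total output Q = 105/2, so price P = 171 - 2·(105/2) = 66.

66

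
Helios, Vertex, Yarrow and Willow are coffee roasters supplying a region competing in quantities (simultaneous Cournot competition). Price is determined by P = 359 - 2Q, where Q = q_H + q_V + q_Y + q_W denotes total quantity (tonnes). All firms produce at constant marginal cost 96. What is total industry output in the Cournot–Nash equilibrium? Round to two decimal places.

105.20

Each firm earns π_i = (359 - 2Q)q_i - 96q_i.
Setting ∂π_i/∂q_i = 0 with rivals' quantities fixed: 263 - 4q_i - 2·Σ_{j≠i} q_j = 0.
With identical firms every q_j equals q_i, so Σ_{j≠i} q_j = 3q_i and 263 = 10q_i, giving q_i = 263/10.
Total output Q = 263/10 + 263/10 + 263/10 + 263/10 = 526/5.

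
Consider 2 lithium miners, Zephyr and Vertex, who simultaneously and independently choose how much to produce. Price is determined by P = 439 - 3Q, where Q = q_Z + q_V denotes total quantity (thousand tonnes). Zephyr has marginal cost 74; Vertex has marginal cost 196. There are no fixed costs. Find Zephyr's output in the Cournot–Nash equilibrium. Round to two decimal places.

54.11

Zephyr's profit: π_Z = (439 - 3Q)q_Z - (74q_Z). Setting ∂π_Z/∂q_Z = 0: 365 - 6q_Z - 3(q_V) = 0.
Vertex's profit: π_V = (439 - 3Q)q_V - (196q_V). Setting ∂π_V/∂q_V = 0: 243 - 6q_V - 3(q_Z) = 0.
So q_Z = (365 - 3q_V)/6 and q_V = (243 - 3q_Z)/6.
Solving the pair: q_Z = 487/9, q_V = 121/9.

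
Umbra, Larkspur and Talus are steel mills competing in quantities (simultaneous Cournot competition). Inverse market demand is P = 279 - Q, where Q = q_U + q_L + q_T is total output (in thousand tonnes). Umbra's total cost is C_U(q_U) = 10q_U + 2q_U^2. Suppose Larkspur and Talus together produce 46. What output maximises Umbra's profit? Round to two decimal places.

37.17

With rivals' combined output fixed at 46, Umbra's profit is π_U = (279 - 46 - q_U)q_U - (10q_U + 2q_U²) = (233 - q_U)q_U - (10q_U + 2q_U²).
∂π_U/∂q_U = 223 - 6q_U = 0, so q_U = 223/6.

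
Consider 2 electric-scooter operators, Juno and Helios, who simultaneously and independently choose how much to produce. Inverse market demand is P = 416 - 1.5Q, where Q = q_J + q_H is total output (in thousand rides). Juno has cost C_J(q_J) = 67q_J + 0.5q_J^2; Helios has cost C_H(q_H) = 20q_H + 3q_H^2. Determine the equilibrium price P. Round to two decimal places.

255.67

Juno's profit: π_J = (416 - 1.5Q)q_J - (67q_J + (1/2)q_J²). Setting ∂π_J/∂q_J = 0: 349 - 4q_J - (3/2)(q_H) = 0.
Helios's first-order condition: 396 - 9q_H - (3/2)(q_J) = 0.
So q_J = (349 - (3/2)q_H)/4 and q_H = (396 - (3/2)q_J)/9.
Solving the pair: q_J = 1132/15, q_H = 1414/45.
Total output Q = 962/9, so price P = 416 - (3/2)·(962/9) = 767/3.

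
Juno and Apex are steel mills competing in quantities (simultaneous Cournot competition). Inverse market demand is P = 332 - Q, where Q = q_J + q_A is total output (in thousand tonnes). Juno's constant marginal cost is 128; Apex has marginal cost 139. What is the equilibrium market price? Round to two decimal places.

199.67

Juno's profit: π_J = (332 - Q)q_J - (128q_J). Setting ∂π_J/∂q_J = 0: 204 - 2q_J - (q_A) = 0.
Apex's first-order condition: 193 - 2q_A - (q_J) = 0.
Best responses: q_J = (204 - q_A)/2, q_A = (193 - q_J)/2.
Substituting one into the other gives q_J = 215/3 and q_A = 182/3.
Total output Q = 397/3, so price P = 332 - 397/3 = 599/3.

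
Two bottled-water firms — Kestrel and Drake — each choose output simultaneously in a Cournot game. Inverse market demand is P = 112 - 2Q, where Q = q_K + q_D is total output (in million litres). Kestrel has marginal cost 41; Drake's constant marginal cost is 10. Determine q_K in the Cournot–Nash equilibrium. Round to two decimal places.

6.67

Kestrel's profit: π_K = (112 - 2Q)q_K - (41q_K). Setting ∂π_K/∂q_K = 0: 71 - 4q_K - 2(q_D) = 0.
Drake's first-order condition: 102 - 4q_D - 2(q_K) = 0.
Best responses: q_K = (71 - 2q_D)/4, q_D = (102 - 2q_K)/4.
Substituting one into the other gives q_K = 20/3 and q_D = 133/6.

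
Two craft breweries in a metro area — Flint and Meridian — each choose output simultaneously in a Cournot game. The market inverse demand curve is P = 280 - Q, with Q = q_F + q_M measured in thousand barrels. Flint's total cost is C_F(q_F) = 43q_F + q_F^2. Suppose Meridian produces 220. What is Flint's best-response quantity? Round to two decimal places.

With the rival's output fixed at 220, Flint's profit is π_F = (280 - 220 - q_F)q_F - (43q_F + q_F²) = (60 - q_F)q_F - (43q_F + q_F²).
∂π_F/∂q_F = 17 - 4q_F = 0, so q_F = 17/4.

4.25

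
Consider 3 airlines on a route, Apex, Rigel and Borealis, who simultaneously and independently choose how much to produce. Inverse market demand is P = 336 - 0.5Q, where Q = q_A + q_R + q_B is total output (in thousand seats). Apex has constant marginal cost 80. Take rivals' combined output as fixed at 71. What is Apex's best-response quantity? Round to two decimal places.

With rivals' combined output fixed at 71, Apex's profit is π_A = (336 - (1/2)·71 - (1/2)q_A)q_A - (80q_A) = (601/2 - (1/2)q_A)q_A - (80q_A).
∂π_A/∂q_A = 441/2 - q_A = 0, so q_A = 441/2.

220.50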